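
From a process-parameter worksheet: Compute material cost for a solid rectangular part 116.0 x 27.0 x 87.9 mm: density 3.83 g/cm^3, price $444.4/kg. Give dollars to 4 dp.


V = 116.0 * 27.0 * 87.9 = 275302.8 mm^3 = 275.3028 cm^3
Mass = 275.3028 * 3.83 / 1000 = 1.05440972 kg
Cost = 1.05440972 * 444.4 = 468.5797 $


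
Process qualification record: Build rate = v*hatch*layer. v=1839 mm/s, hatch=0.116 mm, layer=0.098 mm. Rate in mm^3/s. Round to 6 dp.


Rate = 1839 * 0.116 * 0.098 = 20.905752 mm^3/s


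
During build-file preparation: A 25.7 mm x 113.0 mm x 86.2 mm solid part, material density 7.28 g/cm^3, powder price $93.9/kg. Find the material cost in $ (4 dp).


V = 25.7 * 113.0 * 86.2 = 250333.42 mm^3 = 250.33342 cm^3
Mass = 250.33342 * 7.28 / 1000 = 1.8224273 kg
Cost = 1.8224273 * 93.9 = 171.1259 $


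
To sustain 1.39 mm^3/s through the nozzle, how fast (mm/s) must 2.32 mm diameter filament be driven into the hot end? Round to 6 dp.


A = pi*(2.32/2)^2 = 4.227327
v = 1.39 / 4.227327 = 0.328813 mm/s


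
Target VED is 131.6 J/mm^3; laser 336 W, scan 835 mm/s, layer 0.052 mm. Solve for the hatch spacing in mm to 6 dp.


h = 336 / (131.6*835*0.052) = 0.058802 mm


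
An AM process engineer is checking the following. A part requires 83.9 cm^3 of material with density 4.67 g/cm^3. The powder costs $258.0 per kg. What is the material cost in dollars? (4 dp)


Mass = 83.9*4.67/1000 = 0.391813 kg
Cost = 0.391813 * 258.0 = 101.0878 $


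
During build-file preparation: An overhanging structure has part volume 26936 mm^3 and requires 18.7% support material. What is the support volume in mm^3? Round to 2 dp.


V_support = 26936 * 0.187 = 5037.03 mm^3


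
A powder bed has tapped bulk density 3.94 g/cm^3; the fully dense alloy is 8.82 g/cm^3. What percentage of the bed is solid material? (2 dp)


Packing = (3.94/8.82)*100 = 44.67 %


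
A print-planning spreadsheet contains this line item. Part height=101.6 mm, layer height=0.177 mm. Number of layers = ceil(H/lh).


Layers = ceil(101.6/0.177) = 575


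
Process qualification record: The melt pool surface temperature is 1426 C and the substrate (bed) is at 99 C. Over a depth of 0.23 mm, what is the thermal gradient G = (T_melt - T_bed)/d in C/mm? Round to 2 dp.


G = (1426-99)/0.23 = 5769.57 C/mm


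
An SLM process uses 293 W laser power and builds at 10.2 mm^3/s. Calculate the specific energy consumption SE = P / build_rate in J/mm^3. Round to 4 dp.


SE = 293 / 10.2 = 28.7255 J/mm^3


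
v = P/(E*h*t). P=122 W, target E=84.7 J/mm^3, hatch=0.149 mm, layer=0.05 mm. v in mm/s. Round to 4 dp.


v = 122 / (84.7*0.149*0.05) = 193.3393 mm/s


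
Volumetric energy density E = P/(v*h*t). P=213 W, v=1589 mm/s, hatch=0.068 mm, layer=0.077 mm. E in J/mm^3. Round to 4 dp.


E = 213 / (1589*0.068*0.077) = 25.6009 J/mm^3


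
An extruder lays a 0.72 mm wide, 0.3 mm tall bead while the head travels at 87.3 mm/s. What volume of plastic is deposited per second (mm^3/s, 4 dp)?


Rate = 0.72 * 0.3 * 87.3 = 18.8568 mm^3/s


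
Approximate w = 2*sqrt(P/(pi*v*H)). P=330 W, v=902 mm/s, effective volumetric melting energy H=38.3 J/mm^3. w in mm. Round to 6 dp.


w = 2*sqrt(330/(pi*902*38.3)) = 0.110283 mm


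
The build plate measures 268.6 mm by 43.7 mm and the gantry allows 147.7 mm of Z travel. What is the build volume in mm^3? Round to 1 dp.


V = 268.6 * 43.7 * 147.7 = 1733676.0 mm^3


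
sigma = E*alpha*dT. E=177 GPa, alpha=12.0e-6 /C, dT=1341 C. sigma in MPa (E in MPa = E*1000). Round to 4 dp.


sigma = 177*1000 * 12.0e-6 * 1341 = 2848.284 MPa


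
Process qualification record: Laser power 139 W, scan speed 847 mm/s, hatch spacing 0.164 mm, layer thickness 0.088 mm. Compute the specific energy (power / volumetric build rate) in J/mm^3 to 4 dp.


Build rate = 847 * 0.164 * 0.088 = 12.223904 mm^3/s
SE = 139 / 12.223904 = 11.3712 J/mm^3


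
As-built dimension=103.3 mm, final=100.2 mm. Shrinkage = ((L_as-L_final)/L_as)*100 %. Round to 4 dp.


Shrinkage = ((103.3-100.2)/103.3)*100 = 3.001 %


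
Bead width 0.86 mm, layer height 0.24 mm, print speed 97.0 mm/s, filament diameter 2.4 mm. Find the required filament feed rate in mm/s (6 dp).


Q = 0.86 * 0.24 * 97.0 = 20.0208 mm^3/s
A_fil = pi*(2.4/2)^2 = 4.52389342 mm^2
v_feed = 20.0208 / 4.52389342 = 4.425568 mm/s


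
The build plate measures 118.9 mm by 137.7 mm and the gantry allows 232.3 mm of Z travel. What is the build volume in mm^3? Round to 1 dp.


V = 118.9 * 137.7 * 232.3 = 3803338.7 mm^3


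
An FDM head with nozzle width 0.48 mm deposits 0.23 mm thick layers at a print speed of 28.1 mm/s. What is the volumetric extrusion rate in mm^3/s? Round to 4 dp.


Rate = 0.48 * 0.23 * 28.1 = 3.1022 mm^3/s


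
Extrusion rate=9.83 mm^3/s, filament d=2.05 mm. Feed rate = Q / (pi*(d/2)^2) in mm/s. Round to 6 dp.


A = pi*(2.05/2)^2 = 3.300636
v = 9.83 / 3.300636 = 2.978214 mm/s


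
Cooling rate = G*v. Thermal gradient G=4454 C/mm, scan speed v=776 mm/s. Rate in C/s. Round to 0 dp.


CR = 4454 * 776 = 3456304 C/s


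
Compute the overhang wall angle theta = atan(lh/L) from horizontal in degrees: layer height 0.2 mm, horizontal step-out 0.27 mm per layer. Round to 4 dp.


angle = atan(0.2/0.27) = 36.5289 degrees


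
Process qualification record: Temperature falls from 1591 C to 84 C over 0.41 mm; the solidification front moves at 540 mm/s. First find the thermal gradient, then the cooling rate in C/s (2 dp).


G = (1591-84)/0.41 = 3675.6097561 C/mm
CR = 3675.6097561 * 540 = 1984829.27 C/s


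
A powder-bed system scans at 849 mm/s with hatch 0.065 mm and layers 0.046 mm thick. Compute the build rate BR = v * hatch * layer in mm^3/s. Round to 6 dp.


Rate = 849 * 0.065 * 0.046 = 2.53851 mm^3/s


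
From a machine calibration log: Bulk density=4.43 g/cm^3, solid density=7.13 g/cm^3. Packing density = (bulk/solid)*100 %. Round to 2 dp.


Packing = (4.43/7.13)*100 = 62.13 %


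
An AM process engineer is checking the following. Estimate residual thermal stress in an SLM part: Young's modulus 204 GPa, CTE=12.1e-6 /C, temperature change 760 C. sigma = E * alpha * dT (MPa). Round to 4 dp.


sigma = 204*1000 * 12.1e-6 * 760 = 1875.984 MPa


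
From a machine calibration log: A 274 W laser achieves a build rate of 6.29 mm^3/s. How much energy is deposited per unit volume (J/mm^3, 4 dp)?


SE = 274 / 6.29 = 43.5612 J/mm^3


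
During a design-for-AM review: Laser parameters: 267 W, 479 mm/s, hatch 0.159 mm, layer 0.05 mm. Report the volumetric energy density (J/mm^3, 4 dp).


E = 267 / (479*0.159*0.05) = 70.1146 J/mm^3


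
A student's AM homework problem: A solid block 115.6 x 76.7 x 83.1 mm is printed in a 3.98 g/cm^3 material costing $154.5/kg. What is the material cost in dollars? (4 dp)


V = 115.6 * 76.7 * 83.1 = 736807.812 mm^3 = 736.807812 cm^3
Mass = 736.807812 * 3.98 / 1000 = 2.93249509 kg
Cost = 2.93249509 * 154.5 = 453.0705 $


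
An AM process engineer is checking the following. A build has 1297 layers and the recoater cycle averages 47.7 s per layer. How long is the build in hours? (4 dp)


t = 1297 * 47.7 / 3600 = 17.1853 hrs


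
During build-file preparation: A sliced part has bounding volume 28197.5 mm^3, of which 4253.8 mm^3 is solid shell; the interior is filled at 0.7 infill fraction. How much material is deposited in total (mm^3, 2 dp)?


V_infill = (28197.5 - 4253.8) * 0.7 = 16760.59
V_total = 4253.8 + 16760.59 = 21014.39 mm^3


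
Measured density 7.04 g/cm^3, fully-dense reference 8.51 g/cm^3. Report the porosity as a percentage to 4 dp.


Porosity = (1-7.04/8.51)*100 = 17.2738 %


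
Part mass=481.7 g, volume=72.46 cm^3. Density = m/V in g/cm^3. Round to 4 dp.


rho = 481.7 / 72.46 = 6.6478 g/cm^3


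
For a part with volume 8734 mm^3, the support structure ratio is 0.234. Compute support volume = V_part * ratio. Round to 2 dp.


V_support = 8734 * 0.234 = 2043.76 mm^3


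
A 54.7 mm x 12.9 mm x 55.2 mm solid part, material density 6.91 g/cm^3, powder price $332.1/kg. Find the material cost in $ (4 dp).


V = 54.7 * 12.9 * 55.2 = 38950.776 mm^3 = 38.950776 cm^3
Mass = 38.950776 * 6.91 / 1000 = 0.26914986 kg
Cost = 0.26914986 * 332.1 = 89.3847 $


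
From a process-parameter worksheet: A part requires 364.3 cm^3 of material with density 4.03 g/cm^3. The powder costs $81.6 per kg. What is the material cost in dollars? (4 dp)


Mass = 364.3*4.03/1000 = 1.468129 kg
Cost = 1.468129 * 81.6 = 119.7993 $


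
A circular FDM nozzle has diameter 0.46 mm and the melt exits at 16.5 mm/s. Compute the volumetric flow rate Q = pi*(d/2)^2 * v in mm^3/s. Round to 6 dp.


A = pi*(0.46/2)^2 = 0.16619025 mm^2
Q = 0.16619025 * 16.5 = 2.742139 mm^3/s


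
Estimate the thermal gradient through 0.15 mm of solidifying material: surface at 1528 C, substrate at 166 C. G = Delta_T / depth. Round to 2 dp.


G = (1528-166)/0.15 = 9080.0 C/mm


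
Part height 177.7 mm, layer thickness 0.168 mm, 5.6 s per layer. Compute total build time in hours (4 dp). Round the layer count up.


Layers = ceil(177.7/0.168) = 1058
t = 1058 * 5.6 / 3600 = 1.6458 hrs


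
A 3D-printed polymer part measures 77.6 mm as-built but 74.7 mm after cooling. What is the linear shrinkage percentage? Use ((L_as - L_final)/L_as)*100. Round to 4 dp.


Shrinkage = ((77.6-74.7)/77.6)*100 = 3.7371 %


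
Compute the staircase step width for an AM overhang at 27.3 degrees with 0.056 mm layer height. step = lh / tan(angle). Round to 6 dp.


step = 0.056 / tan(27.3) = 0.108498 mm


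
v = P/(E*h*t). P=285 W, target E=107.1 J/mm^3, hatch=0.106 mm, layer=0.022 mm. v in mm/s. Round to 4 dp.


v = 285 / (107.1*0.106*0.022) = 1141.1082 mm/s


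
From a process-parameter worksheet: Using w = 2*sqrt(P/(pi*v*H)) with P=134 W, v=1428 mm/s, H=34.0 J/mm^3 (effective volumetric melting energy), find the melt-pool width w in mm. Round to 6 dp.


w = 2*sqrt(134/(pi*1428*34.0)) = 0.059279 mm


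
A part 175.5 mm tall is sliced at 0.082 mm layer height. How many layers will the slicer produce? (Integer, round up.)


Layers = ceil(175.5/0.082) = 2141


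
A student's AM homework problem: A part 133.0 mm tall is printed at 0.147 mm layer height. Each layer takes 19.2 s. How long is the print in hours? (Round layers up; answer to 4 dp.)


Layers = ceil(133.0/0.147) = 905
t = 905 * 19.2 / 3600 = 4.8267 hrs


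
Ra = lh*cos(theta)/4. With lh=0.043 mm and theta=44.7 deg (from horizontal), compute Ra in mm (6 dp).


Ra = 0.043 * cos(44.7) / 4 = 0.007641 mm


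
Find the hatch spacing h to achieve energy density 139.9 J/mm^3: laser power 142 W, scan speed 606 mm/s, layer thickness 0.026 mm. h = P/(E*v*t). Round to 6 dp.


h = 142 / (139.9*606*0.026) = 0.064421 mm


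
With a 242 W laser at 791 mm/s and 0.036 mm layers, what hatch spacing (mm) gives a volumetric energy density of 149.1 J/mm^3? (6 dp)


h = 242 / (149.1*791*0.036) = 0.056998 mm


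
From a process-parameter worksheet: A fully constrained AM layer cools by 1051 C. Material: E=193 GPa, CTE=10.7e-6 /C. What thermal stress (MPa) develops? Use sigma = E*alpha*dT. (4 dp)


sigma = 193*1000 * 10.7e-6 * 1051 = 2170.4201 MPa


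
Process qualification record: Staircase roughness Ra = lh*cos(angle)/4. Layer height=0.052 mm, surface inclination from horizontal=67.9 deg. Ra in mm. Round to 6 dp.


Ra = 0.052 * cos(67.9) / 4 = 0.004891 mm


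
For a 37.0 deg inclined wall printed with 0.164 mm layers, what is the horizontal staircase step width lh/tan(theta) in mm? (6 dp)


step = 0.164 / tan(37.0) = 0.217635 mm


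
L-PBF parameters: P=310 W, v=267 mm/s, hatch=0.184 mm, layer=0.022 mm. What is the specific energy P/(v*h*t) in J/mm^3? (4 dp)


Build rate = 267 * 0.184 * 0.022 = 1.080816 mm^3/s
SE = 310 / 1.080816 = 286.8203 J/mm^3


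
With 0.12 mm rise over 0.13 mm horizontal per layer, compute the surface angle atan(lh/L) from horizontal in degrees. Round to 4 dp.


angle = atan(0.12/0.13) = 42.7094 degrees


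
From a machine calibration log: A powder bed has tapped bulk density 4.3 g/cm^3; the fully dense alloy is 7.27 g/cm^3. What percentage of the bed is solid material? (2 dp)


Packing = (4.3/7.27)*100 = 59.15 %


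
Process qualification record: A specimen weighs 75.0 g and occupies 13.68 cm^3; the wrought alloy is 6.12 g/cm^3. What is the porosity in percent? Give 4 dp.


rho_part = 75.0 / 13.68 = 5.48245614 g/cm^3
Porosity = (1 - 5.48245614/6.12)*100 = 10.4174 %


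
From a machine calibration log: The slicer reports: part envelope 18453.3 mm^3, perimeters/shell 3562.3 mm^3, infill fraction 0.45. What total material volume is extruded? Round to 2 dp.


V_infill = (18453.3 - 3562.3) * 0.45 = 6700.95
V_total = 3562.3 + 6700.95 = 10263.25 mm^3


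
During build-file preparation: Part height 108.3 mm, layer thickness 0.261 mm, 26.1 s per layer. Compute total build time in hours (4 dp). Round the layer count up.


Layers = ceil(108.3/0.261) = 415
t = 415 * 26.1 / 3600 = 3.0088 hrs


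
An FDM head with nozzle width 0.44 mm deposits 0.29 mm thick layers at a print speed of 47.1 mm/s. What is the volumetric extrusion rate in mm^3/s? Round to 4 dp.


Rate = 0.44 * 0.29 * 47.1 = 6.01 mm^3/s


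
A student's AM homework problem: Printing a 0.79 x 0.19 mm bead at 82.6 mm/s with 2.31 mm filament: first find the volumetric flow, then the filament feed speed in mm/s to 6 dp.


Q = 0.79 * 0.19 * 82.6 = 12.39826 mm^3/s
A_fil = pi*(2.31/2)^2 = 4.19096314 mm^2
v_feed = 12.39826 / 4.19096314 = 2.958332 mm/s


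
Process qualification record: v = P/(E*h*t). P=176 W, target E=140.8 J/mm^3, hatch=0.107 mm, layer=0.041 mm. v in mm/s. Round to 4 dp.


v = 176 / (140.8*0.107*0.041) = 284.9328 mm/s


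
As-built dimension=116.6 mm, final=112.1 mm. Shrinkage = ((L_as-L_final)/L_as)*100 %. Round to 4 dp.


Shrinkage = ((116.6-112.1)/116.6)*100 = 3.8593 %


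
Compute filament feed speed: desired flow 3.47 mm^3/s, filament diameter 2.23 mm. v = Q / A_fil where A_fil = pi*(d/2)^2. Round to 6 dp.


A = pi*(2.23/2)^2 = 3.905707
v = 3.47 / 3.905707 = 0.888444 mm/s


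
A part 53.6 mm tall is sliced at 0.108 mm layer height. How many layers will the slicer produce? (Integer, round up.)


Layers = ceil(53.6/0.108) = 497


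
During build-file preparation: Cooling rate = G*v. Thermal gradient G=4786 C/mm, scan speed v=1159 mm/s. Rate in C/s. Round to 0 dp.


CR = 4786 * 1159 = 5546974 C/s


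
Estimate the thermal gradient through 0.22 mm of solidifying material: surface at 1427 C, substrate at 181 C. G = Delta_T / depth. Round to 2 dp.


G = (1427-181)/0.22 = 5663.64 C/mm


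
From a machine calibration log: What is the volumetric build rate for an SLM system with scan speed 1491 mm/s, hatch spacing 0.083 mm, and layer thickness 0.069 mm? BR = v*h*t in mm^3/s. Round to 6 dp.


Rate = 1491 * 0.083 * 0.069 = 8.538957 mm^3/s


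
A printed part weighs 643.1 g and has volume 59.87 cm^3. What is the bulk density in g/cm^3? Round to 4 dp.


rho = 643.1 / 59.87 = 10.7416 g/cm^3


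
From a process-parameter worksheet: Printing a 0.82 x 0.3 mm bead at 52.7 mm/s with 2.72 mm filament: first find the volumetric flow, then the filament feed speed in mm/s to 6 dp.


Q = 0.82 * 0.3 * 52.7 = 12.9642 mm^3/s
A_fil = pi*(2.72/2)^2 = 5.81068977 mm^2
v_feed = 12.9642 / 5.81068977 = 2.231095 mm/s


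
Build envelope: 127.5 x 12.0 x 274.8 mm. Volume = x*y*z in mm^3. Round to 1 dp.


V = 127.5 * 12.0 * 274.8 = 420444.0 mm^3


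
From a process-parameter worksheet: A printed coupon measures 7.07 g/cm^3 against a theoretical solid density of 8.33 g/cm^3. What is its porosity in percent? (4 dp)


Porosity = (1-7.07/8.33)*100 = 15.1261 %


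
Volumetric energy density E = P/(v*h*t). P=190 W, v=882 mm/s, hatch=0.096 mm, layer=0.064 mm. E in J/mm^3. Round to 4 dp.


E = 190 / (882*0.096*0.064) = 35.0618 J/mm^3


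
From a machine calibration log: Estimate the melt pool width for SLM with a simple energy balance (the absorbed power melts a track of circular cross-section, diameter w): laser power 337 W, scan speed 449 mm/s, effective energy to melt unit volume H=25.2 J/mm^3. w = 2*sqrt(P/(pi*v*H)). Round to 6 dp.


w = 2*sqrt(337/(pi*449*25.2)) = 0.194736 mm


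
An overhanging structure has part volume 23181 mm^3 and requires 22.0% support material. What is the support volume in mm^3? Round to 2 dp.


V_support = 23181 * 0.22 = 5099.82 mm^3


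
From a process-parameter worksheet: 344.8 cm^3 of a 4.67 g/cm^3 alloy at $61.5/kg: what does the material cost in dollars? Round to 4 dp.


Mass = 344.8*4.67/1000 = 1.610216 kg
Cost = 1.610216 * 61.5 = 99.0283 $


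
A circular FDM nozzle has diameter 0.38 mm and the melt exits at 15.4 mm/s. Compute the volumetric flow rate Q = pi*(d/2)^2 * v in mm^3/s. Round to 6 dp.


A = pi*(0.38/2)^2 = 0.11341149 mm^2
Q = 0.11341149 * 15.4 = 1.746537 mm^3/s


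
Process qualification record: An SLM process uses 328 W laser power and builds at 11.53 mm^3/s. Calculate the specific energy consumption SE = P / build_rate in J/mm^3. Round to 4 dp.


SE = 328 / 11.53 = 28.4475 J/mm^3


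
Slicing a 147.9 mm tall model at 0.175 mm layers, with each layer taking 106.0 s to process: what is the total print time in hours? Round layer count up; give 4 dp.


Layers = ceil(147.9/0.175) = 846
t = 846 * 106.0 / 3600 = 24.91 hrs


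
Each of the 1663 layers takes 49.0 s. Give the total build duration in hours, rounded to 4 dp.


t = 1663 * 49.0 / 3600 = 22.6353 hrs


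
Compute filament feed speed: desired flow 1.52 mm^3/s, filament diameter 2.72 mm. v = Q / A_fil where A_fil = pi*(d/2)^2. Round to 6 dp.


A = pi*(2.72/2)^2 = 5.81069
v = 1.52 / 5.81069 = 0.261587 mm/s


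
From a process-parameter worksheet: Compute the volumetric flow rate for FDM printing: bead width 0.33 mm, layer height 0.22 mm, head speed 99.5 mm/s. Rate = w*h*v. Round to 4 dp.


Rate = 0.33 * 0.22 * 99.5 = 7.2237 mm^3/s


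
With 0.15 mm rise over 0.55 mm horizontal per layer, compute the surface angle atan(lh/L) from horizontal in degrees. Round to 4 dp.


angle = atan(0.15/0.55) = 15.2551 degrees


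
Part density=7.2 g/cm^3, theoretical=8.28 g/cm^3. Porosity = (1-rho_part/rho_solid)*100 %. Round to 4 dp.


Porosity = (1-7.2/8.28)*100 = 13.0435 %


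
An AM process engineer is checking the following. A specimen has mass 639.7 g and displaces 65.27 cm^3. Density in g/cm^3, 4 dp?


rho = 639.7 / 65.27 = 9.8008 g/cm^3


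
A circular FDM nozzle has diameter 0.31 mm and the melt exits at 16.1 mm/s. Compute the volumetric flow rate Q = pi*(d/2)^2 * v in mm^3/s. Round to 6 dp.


A = pi*(0.31/2)^2 = 0.07547676 mm^2
Q = 0.07547676 * 16.1 = 1.215176 mm^3/s


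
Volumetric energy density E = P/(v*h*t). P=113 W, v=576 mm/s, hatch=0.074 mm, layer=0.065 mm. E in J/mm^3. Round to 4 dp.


E = 113 / (576*0.074*0.065) = 40.786 J/mm^3


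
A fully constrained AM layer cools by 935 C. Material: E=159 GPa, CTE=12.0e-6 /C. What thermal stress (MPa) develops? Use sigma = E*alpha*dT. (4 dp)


sigma = 159*1000 * 12.0e-6 * 935 = 1783.98 MPa


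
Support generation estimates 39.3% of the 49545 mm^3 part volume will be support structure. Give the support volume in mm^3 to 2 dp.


V_support = 49545 * 0.393 = 19471.19 mm^3


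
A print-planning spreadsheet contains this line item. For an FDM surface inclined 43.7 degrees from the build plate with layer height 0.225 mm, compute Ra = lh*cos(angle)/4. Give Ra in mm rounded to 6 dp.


Ra = 0.225 * cos(43.7) / 4 = 0.040667 mm


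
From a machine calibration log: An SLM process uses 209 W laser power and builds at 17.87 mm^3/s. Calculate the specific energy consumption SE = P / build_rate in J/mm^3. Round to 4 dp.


SE = 209 / 17.87 = 11.6956 J/mm^3


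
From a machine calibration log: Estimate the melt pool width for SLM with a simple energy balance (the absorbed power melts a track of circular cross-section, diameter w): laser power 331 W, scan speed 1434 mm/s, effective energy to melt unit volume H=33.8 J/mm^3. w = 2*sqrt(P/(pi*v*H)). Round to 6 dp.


w = 2*sqrt(331/(pi*1434*33.8)) = 0.093247 mm


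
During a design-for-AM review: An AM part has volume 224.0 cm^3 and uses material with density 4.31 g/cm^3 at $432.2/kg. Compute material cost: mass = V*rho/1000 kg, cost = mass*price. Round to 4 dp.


Mass = 224.0*4.31/1000 = 0.96544 kg
Cost = 0.96544 * 432.2 = 417.2632 $


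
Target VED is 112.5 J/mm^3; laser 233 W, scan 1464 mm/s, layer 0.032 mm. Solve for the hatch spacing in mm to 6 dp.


h = 233 / (112.5*1464*0.032) = 0.044209 mm


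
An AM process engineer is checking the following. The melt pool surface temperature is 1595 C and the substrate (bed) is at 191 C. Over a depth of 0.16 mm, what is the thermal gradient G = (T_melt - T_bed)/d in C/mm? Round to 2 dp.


G = (1595-191)/0.16 = 8775.0 C/mm


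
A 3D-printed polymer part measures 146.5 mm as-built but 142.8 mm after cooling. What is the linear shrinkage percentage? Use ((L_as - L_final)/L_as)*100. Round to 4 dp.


Shrinkage = ((146.5-142.8)/146.5)*100 = 2.5256 %


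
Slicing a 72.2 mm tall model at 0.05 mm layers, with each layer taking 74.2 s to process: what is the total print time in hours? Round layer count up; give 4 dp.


Layers = ceil(72.2/0.05) = 1444
t = 1444 * 74.2 / 3600 = 29.7624 hrs


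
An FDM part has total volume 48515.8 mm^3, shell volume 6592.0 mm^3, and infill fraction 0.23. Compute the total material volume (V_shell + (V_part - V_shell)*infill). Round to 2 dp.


V_infill = (48515.8 - 6592.0) * 0.23 = 9642.47
V_total = 6592.0 + 9642.47 = 16234.47 mm^3


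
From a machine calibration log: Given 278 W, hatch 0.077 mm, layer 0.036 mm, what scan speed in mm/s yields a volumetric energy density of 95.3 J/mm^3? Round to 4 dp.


v = 278 / (95.3*0.077*0.036) = 1052.3463 mm/s


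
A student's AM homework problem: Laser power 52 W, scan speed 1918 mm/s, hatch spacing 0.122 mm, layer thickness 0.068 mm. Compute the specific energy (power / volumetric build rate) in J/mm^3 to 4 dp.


Build rate = 1918 * 0.122 * 0.068 = 15.911728 mm^3/s
SE = 52 / 15.911728 = 3.268 J/mm^3


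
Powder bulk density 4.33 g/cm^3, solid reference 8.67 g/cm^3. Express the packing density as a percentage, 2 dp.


Packing = (4.33/8.67)*100 = 49.94 %


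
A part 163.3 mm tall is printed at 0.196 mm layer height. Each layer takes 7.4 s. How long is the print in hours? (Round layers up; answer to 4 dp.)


Layers = ceil(163.3/0.196) = 834
t = 834 * 7.4 / 3600 = 1.7143 hrs


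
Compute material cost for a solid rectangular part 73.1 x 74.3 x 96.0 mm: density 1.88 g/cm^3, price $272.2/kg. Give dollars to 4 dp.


V = 73.1 * 74.3 * 96.0 = 521407.68 mm^3 = 521.40768 cm^3
Mass = 521.40768 * 1.88 / 1000 = 0.98024644 kg
Cost = 0.98024644 * 272.2 = 266.8231 $


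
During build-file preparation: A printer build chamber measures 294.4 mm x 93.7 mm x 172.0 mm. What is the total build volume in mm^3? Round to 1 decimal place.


V = 294.4 * 93.7 * 172.0 = 4744668.2 mm^3


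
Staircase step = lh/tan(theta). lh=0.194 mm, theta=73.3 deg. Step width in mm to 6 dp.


step = 0.194 / tan(73.3) = 0.058203 mm


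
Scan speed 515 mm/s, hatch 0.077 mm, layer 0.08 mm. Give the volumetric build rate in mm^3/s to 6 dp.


Rate = 515 * 0.077 * 0.08 = 3.1724 mm^3/s


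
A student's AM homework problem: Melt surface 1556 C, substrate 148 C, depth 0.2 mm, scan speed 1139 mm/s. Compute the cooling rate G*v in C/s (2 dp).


G = (1556-148)/0.2 = 7040.0 C/mm
CR = 7040.0 * 1139 = 8018560.0 C/s


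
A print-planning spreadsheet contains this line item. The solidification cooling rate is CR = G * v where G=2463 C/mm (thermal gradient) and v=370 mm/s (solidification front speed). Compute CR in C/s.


CR = 2463 * 370 = 911310 C/s


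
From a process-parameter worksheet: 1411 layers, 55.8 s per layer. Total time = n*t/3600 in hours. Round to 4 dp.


t = 1411 * 55.8 / 3600 = 21.8705 hrs


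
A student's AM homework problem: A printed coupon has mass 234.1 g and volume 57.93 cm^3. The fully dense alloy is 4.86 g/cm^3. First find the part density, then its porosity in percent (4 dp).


rho_part = 234.1 / 57.93 = 4.04108407 g/cm^3
Porosity = (1 - 4.04108407/4.86)*100 = 16.8501 %


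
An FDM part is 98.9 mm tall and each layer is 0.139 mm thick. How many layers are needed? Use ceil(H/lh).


Layers = ceil(98.9/0.139) = 712


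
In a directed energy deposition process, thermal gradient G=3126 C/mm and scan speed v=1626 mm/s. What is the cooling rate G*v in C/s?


CR = 3126 * 1626 = 5082876 C/s


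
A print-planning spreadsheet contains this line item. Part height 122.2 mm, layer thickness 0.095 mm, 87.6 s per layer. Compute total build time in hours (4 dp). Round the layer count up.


Layers = ceil(122.2/0.095) = 1287
t = 1287 * 87.6 / 3600 = 31.317 hrs


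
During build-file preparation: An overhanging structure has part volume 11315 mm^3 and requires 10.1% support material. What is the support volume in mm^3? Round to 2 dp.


V_support = 11315 * 0.101 = 1142.82 mm^3


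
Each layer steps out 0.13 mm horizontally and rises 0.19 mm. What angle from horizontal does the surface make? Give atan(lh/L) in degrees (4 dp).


angle = atan(0.19/0.13) = 55.6197 degrees


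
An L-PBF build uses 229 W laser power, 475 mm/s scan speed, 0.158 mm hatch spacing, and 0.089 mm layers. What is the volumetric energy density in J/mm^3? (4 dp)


E = 229 / (475*0.158*0.089) = 34.2843 J/mm^3


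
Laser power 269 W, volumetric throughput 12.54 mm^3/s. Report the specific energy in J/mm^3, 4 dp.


SE = 269 / 12.54 = 21.4514 J/mm^3


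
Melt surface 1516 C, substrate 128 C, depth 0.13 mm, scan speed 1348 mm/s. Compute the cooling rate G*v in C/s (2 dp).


G = (1516-128)/0.13 = 10676.92307692 C/mm
CR = 10676.92307692 * 1348 = 14392492.31 C/s


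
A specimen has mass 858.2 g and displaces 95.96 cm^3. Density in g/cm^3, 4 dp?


rho = 858.2 / 95.96 = 8.9433 g/cm^3


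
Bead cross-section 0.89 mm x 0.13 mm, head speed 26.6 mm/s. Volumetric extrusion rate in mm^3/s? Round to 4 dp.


Rate = 0.89 * 0.13 * 26.6 = 3.0776 mm^3/s


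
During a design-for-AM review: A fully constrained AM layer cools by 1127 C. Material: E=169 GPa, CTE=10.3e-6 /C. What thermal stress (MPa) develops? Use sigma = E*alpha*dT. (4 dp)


sigma = 169*1000 * 10.3e-6 * 1127 = 1961.7689 MPa


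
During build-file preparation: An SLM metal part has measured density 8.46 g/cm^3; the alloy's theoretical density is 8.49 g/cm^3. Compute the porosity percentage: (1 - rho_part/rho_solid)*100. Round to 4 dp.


Porosity = (1-8.46/8.49)*100 = 0.3534 %


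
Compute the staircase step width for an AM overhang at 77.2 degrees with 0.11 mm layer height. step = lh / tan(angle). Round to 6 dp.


step = 0.11 / tan(77.2) = 0.024991 mm


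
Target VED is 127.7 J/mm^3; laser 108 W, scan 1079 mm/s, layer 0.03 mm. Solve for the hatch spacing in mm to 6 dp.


h = 108 / (127.7*1079*0.03) = 0.026127 mm


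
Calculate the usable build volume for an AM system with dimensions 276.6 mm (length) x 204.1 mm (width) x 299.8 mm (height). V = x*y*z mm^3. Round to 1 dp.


V = 276.6 * 204.1 * 299.8 = 16924927.2 mm^3


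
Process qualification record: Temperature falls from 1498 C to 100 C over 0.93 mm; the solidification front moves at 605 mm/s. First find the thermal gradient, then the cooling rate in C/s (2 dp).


G = (1498-100)/0.93 = 1503.22580645 C/mm
CR = 1503.22580645 * 605 = 909451.61 C/s


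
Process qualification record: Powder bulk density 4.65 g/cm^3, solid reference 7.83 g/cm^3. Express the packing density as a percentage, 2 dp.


Packing = (4.65/7.83)*100 = 59.39 %


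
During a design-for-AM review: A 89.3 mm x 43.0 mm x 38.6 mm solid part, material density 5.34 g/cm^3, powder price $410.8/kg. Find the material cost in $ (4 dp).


V = 89.3 * 43.0 * 38.6 = 148220.14 mm^3 = 148.22014 cm^3
Mass = 148.22014 * 5.34 / 1000 = 0.79149555 kg
Cost = 0.79149555 * 410.8 = 325.1464 $


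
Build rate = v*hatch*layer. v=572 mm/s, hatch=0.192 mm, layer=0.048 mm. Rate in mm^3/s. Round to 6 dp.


Rate = 572 * 0.192 * 0.048 = 5.271552 mm^3/s


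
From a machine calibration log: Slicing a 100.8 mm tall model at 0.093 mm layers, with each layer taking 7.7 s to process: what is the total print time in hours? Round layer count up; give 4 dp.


Layers = ceil(100.8/0.093) = 1084
t = 1084 * 7.7 / 3600 = 2.3186 hrs


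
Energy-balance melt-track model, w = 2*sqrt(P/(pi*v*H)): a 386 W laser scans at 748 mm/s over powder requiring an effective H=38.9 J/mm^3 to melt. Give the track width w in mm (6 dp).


w = 2*sqrt(386/(pi*748*38.9)) = 0.129964 mm


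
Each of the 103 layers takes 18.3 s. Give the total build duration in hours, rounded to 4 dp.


t = 103 * 18.3 / 3600 = 0.5236 hrs


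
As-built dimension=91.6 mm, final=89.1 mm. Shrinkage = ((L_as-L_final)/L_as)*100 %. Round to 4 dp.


Shrinkage = ((91.6-89.1)/91.6)*100 = 2.7293 %


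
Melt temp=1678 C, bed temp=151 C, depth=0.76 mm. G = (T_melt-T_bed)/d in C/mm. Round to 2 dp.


G = (1678-151)/0.76 = 2009.21 C/mm


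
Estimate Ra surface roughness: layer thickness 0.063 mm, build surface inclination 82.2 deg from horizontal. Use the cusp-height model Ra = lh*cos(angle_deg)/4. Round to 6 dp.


Ra = 0.063 * cos(82.2) / 4 = 0.002138 mm


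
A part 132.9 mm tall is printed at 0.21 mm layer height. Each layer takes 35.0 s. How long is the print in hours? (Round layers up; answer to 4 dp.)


Layers = ceil(132.9/0.21) = 633
t = 633 * 35.0 / 3600 = 6.1542 hrs


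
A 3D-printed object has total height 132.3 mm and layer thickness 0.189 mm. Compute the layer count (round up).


Layers = ceil(132.3/0.189) = 700


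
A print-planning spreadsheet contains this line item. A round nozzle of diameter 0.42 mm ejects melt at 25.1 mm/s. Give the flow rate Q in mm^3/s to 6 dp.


A = pi*(0.42/2)^2 = 0.13854424 mm^2
Q = 0.13854424 * 25.1 = 3.47746 mm^3/s


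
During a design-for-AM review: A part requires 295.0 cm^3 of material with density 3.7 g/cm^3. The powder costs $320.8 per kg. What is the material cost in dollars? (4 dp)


Mass = 295.0*3.7/1000 = 1.0915 kg
Cost = 1.0915 * 320.8 = 350.1532 $


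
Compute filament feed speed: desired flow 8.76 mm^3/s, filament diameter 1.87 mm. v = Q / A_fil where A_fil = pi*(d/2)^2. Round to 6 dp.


A = pi*(1.87/2)^2 = 2.746459
v = 8.76 / 2.746459 = 3.189562 mm/s


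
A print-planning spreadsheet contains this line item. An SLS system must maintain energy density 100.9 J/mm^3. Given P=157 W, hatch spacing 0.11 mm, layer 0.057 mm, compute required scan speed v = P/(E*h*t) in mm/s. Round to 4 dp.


v = 157 / (100.9*0.11*0.057) = 248.1652 mm/s


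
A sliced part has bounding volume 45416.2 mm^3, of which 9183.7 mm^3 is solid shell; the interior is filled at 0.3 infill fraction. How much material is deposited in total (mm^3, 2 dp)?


V_infill = (45416.2 - 9183.7) * 0.3 = 10869.75
V_total = 9183.7 + 10869.75 = 20053.45 mm^3


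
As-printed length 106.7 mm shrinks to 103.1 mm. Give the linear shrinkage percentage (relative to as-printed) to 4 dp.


Shrinkage = ((106.7-103.1)/106.7)*100 = 3.3739 %


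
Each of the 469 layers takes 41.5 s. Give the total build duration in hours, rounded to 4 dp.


t = 469 * 41.5 / 3600 = 5.4065 hrs


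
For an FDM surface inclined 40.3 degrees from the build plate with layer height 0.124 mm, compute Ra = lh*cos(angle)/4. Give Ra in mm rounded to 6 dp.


Ra = 0.124 * cos(40.3) / 4 = 0.023643 mm


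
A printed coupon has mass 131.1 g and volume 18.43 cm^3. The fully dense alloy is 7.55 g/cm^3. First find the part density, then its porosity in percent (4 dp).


rho_part = 131.1 / 18.43 = 7.11340206 g/cm^3
Porosity = (1 - 7.11340206/7.55)*100 = 5.7828 %


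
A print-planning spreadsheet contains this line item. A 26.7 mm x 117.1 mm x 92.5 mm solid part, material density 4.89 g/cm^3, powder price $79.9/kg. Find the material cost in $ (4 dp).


V = 26.7 * 117.1 * 92.5 = 289207.725 mm^3 = 289.207725 cm^3
Mass = 289.207725 * 4.89 / 1000 = 1.41422578 kg
Cost = 1.41422578 * 79.9 = 112.9966 $


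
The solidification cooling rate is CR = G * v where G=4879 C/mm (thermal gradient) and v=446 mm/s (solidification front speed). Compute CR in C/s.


CR = 4879 * 446 = 2176034 C/s


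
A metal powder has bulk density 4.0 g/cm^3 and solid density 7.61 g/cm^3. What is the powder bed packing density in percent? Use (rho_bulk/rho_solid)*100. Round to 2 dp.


Packing = (4.0/7.61)*100 = 52.56 %


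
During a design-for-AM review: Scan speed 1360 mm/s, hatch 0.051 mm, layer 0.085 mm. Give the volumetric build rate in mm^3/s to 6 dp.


Rate = 1360 * 0.051 * 0.085 = 5.8956 mm^3/s


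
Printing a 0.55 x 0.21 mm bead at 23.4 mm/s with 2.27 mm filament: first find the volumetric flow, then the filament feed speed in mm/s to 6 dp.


Q = 0.55 * 0.21 * 23.4 = 2.7027 mm^3/s
A_fil = pi*(2.27/2)^2 = 4.0470782 mm^2
v_feed = 2.7027 / 4.0470782 = 0.667815 mm/s


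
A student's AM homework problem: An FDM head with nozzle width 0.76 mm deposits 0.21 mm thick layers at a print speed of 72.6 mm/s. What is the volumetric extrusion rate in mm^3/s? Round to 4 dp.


Rate = 0.76 * 0.21 * 72.6 = 11.587 mm^3/s


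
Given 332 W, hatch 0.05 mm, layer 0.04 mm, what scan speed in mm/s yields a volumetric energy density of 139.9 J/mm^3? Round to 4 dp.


v = 332 / (139.9*0.05*0.04) = 1186.5618 mm/s


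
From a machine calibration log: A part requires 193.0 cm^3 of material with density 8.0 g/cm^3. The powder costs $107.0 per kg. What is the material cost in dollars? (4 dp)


Mass = 193.0*8.0/1000 = 1.544 kg
Cost = 1.544 * 107.0 = 165.208 $


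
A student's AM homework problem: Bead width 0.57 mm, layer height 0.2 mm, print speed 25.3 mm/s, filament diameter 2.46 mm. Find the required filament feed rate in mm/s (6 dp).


Q = 0.57 * 0.2 * 25.3 = 2.8842 mm^3/s
A_fil = pi*(2.46/2)^2 = 4.75291553 mm^2
v_feed = 2.8842 / 4.75291553 = 0.606828 mm/s


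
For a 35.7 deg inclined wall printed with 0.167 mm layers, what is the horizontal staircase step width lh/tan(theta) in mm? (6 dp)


step = 0.167 / tan(35.7) = 0.232405 mm


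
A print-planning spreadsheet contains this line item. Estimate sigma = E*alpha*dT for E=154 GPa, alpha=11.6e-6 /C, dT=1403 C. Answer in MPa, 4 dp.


sigma = 154*1000 * 11.6e-6 * 1403 = 2506.3192 MPa


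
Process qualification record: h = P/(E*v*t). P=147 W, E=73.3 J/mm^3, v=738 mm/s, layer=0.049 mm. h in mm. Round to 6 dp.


h = 147 / (73.3*738*0.049) = 0.055458 mm


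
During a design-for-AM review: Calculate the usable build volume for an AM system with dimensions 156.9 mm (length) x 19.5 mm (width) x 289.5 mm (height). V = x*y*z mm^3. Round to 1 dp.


V = 156.9 * 19.5 * 289.5 = 885739.7 mm^3


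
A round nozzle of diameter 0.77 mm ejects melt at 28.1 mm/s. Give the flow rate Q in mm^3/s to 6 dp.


A = pi*(0.77/2)^2 = 0.46566257 mm^2
Q = 0.46566257 * 28.1 = 13.085118 mm^3/s


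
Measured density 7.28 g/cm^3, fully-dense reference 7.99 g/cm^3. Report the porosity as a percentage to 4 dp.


Porosity = (1-7.28/7.99)*100 = 8.8861 %


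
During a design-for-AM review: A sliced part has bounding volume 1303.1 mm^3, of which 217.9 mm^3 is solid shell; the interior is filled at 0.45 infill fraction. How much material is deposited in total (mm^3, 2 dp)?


V_infill = (1303.1 - 217.9) * 0.45 = 488.34
V_total = 217.9 + 488.34 = 706.24 mm^3


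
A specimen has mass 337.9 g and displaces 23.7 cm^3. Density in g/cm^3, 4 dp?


rho = 337.9 / 23.7 = 14.2574 g/cm^3


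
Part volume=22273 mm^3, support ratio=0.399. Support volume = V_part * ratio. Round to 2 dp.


V_support = 22273 * 0.399 = 8886.93 mm^3


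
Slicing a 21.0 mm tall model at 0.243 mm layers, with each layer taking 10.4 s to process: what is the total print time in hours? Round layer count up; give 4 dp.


Layers = ceil(21.0/0.243) = 87
t = 87 * 10.4 / 3600 = 0.2513 hrs


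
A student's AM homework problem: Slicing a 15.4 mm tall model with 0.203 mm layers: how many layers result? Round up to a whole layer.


Layers = ceil(15.4/0.203) = 76


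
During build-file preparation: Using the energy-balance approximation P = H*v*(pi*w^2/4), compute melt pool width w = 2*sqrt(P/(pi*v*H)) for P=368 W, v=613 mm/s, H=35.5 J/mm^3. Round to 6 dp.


w = 2*sqrt(368/(pi*613*35.5)) = 0.146735 mm


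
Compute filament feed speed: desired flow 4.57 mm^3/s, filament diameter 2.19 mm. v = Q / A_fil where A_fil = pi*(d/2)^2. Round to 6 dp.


A = pi*(2.19/2)^2 = 3.766848
v = 4.57 / 3.766848 = 1.213216 mm/s


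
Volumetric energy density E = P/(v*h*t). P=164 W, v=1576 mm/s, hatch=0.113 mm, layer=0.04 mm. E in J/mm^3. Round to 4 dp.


E = 164 / (1576*0.113*0.04) = 23.0223 J/mm^3


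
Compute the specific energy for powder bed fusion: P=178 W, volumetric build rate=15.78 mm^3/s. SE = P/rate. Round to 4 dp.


SE = 178 / 15.78 = 11.2801 J/mm^3


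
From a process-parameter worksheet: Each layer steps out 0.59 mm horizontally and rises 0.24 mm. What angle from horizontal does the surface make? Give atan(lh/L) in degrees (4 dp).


angle = atan(0.24/0.59) = 22.1355 degrees


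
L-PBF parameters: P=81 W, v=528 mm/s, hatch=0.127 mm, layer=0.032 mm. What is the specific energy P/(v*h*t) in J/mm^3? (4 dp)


Build rate = 528 * 0.127 * 0.032 = 2.145792 mm^3/s
SE = 81 / 2.145792 = 37.7483 J/mm^3


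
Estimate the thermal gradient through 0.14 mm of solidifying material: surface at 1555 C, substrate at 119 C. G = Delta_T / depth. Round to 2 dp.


G = (1555-119)/0.14 = 10257.14 C/mm


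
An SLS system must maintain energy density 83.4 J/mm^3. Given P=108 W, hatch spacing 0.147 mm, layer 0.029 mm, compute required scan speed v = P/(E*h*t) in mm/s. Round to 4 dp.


v = 108 / (83.4*0.147*0.029) = 303.7682 mm/s


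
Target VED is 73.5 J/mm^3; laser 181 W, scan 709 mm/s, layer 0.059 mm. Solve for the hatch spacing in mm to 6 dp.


h = 181 / (73.5*709*0.059) = 0.05887 mm


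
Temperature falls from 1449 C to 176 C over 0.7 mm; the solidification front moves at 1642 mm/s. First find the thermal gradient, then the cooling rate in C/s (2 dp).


G = (1449-176)/0.7 = 1818.57142857 C/mm
CR = 1818.57142857 * 1642 = 2986094.29 C/s


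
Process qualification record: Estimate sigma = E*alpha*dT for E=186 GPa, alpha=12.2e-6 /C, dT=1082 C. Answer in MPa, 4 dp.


sigma = 186*1000 * 12.2e-6 * 1082 = 2455.2744 MPa


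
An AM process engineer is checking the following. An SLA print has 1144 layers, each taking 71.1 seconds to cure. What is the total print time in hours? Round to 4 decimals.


t = 1144 * 71.1 / 3600 = 22.594 hrs


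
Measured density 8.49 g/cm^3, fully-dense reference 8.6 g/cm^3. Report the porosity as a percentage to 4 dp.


Porosity = (1-8.49/8.6)*100 = 1.2791 %


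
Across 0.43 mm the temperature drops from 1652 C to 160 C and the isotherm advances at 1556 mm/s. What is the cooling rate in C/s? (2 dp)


G = (1652-160)/0.43 = 3469.76744186 C/mm
CR = 3469.76744186 * 1556 = 5398958.14 C/s


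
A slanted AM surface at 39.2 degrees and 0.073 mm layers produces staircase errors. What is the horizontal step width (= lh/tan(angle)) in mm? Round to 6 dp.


step = 0.073 / tan(39.2) = 0.089507 mm


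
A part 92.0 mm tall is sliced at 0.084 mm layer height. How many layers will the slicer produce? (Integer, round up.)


Layers = ceil(92.0/0.084) = 1096
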